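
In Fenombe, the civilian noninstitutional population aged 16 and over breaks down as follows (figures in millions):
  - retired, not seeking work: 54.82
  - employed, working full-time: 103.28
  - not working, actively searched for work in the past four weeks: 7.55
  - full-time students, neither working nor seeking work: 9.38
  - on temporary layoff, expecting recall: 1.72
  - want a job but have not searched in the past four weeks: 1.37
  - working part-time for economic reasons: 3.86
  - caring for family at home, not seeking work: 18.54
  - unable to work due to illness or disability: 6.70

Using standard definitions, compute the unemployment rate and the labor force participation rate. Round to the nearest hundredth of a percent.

Employed = 103.28 + 3.86 = 107.14 million (anyone who worked, including part-time for economic reasons, counts as employed).
Unemployed = 7.55 + 1.72 = 9.27 million (jobless and actively searching, or on temporary layoff).
Labor force = 107.14 + 9.27 = 116.41 million.
Not in labor force = 54.82 + 9.38 + 1.37 + 18.54 + 6.70 = 90.81 million (those not working and not actively searching are outside the labor force — including those who want a job but have given up searching).
Civilian working-age population = 116.41 + 90.81 = 207.22 million.
Unemployment rate = 9.27 / 116.41 = 7.96%.
Labor force participation rate = 116.41 / 207.22 = 56.18%.

Unemployment rate ≈ 7.96%; labor force participation rate ≈ 56.18%.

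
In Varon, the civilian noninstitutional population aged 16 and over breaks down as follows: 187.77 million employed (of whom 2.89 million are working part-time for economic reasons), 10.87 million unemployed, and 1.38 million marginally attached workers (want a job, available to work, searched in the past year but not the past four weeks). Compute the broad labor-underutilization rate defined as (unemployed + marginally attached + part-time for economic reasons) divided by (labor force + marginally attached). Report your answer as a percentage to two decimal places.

Labor force = 187.77 + 10.87 = 198.64 million.
Numerator = 10.87 + 1.38 + 2.89 = 15.14 million.
Denominator = 198.64 + 1.38 = 200.02 million.
Broad rate = 15.14 / 200.02 = 7.57%.

Broad underutilization rate ≈ 7.57%.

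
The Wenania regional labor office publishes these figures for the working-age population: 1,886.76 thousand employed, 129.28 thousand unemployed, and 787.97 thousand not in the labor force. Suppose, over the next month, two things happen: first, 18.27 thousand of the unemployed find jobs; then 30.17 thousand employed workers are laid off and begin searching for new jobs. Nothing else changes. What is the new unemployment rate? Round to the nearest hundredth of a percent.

New unemployment rate ≈ 7.00%.

Initially, labor force = 1,886.76 + 129.28 = 2,016.04 thousand, so u = 129.28/2,016.04 = 6.41%.
After the first change, unemployed falls and employed rises by 18.27; labor force unchanged → E = 1,905.03, U = 111.01, labor force = 2,016.04 thousand.
After the second change, employed falls and unemployed rises by 30.17; labor force unchanged → E = 1,874.86, U = 141.18, labor force = 2,016.04 thousand.
New unemployment rate = 141.18 / 2,016.04 = 7.00%.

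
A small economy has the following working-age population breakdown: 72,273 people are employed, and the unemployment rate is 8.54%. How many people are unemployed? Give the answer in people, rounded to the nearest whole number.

Let U be the number unemployed. The labor force is E + U, and U/(E+U) = 0.0854.
So U = 0.0854 × 72,273 / (1 − 0.0854) = 6172.11 / 0.9146 ≈ 6,748.

About 6,748 are unemployed.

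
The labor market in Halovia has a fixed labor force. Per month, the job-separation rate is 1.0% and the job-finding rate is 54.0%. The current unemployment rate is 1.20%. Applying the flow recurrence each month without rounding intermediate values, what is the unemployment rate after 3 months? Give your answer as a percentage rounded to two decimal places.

Unemployment rate after three months ≈ 1.76%.

With a fixed labor force, u_{t+1} = u_t + s·(1−u_t) − f·u_t = u_t·(1−s−f) + s.
Here 1−s−f = 0.450 and s = 0.010.
u_1 = 0.012000 × 0.450 + 0.010 = 0.015400.
u_2 = 0.015400 × 0.450 + 0.010 = 0.016930.
u_3 = 0.016930 × 0.450 + 0.010 = 0.017619.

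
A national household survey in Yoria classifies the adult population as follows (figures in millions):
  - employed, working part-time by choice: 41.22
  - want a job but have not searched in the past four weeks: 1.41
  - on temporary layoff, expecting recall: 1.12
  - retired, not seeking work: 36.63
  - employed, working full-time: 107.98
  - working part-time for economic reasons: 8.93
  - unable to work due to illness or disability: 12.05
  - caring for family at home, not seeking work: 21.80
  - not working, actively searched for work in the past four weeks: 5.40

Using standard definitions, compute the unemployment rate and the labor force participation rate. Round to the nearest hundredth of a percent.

Unemployment rate ≈ 3.96%; labor force participation rate ≈ 69.61%.

Employed = 41.22 + 107.98 + 8.93 = 158.13 million (anyone who worked, including part-time for economic reasons, counts as employed).
Unemployed = 1.12 + 5.40 = 6.52 million (jobless and actively searching, or on temporary layoff).
Labor force = 158.13 + 6.52 = 164.65 million.
Not in labor force = 1.41 + 36.63 + 12.05 + 21.80 = 71.89 million (those not working and not actively searching are outside the labor force — including those who want a job but have given up searching).
Civilian working-age population = 164.65 + 71.89 = 236.54 million.
Unemployment rate = 6.52 / 164.65 = 3.96%.
Labor force participation rate = 164.65 / 236.54 = 69.61%.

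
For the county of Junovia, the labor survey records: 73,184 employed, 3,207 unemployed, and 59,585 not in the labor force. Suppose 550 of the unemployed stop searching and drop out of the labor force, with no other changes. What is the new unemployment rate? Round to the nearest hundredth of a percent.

Initially, labor force = 73,184 + 3,207 = 76,391, so u = 3,207/76,391 = 4.20%.
After the change, unemployed and labor force both fall by 550 → E = 73,184, U = 2,657, labor force = 75,841.
New unemployment rate = 2,657 / 75,841 = 3.50%.

New unemployment rate ≈ 3.50%.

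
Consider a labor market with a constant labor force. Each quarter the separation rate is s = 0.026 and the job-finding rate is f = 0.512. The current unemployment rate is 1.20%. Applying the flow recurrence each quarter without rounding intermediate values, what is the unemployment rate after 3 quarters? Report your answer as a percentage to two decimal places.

Unemployment rate after three quarters ≈ 4.47%.

With a fixed labor force, u_{t+1} = u_t + s·(1−u_t) − f·u_t = u_t·(1−s−f) + s.
Here 1−s−f = 0.462 and s = 0.026.
u_1 = 0.012000 × 0.462 + 0.026 = 0.031544.
u_2 = 0.031544 × 0.462 + 0.026 = 0.040573.
u_3 = 0.040573 × 0.462 + 0.026 = 0.044745.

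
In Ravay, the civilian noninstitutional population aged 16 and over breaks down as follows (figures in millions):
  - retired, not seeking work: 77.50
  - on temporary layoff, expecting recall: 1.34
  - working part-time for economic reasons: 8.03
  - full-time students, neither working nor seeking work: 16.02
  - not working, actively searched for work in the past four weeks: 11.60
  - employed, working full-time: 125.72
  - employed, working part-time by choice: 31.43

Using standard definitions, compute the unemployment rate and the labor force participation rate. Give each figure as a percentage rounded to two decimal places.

Employed = 8.03 + 125.72 + 31.43 = 165.18 million (anyone who worked, including part-time for economic reasons, counts as employed).
Unemployed = 1.34 + 11.60 = 12.94 million (jobless and actively searching, or on temporary layoff).
Labor force = 165.18 + 12.94 = 178.12 million.
Not in labor force = 77.50 + 16.02 = 93.52 million (those not working and not actively searching are outside the labor force).
Civilian working-age population = 178.12 + 93.52 = 271.64 million.
Unemployment rate = 12.94 / 178.12 = 7.26%.
Labor force participation rate = 178.12 / 271.64 = 65.57%.

Unemployment rate ≈ 7.26%; labor force participation rate ≈ 65.57%.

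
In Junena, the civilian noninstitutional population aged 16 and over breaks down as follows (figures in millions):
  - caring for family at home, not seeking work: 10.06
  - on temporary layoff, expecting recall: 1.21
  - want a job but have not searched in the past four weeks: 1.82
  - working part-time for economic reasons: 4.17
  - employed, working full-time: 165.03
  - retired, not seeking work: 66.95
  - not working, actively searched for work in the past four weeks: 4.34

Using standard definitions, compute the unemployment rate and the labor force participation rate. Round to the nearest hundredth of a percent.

Unemployment rate ≈ 3.18%; labor force participation rate ≈ 68.91%.

Employed = 4.17 + 165.03 = 169.20 million (anyone who worked, including part-time for economic reasons, counts as employed).
Unemployed = 1.21 + 4.34 = 5.55 million (jobless and actively searching, or on temporary layoff).
Labor force = 169.20 + 5.55 = 174.75 million.
Not in labor force = 10.06 + 1.82 + 66.95 = 78.83 million (those not working and not actively searching are outside the labor force — including those who want a job but have given up searching).
Civilian working-age population = 174.75 + 78.83 = 253.58 million.
Unemployment rate = 5.55 / 174.75 = 3.18%.
Labor force participation rate = 174.75 / 253.58 = 68.91%.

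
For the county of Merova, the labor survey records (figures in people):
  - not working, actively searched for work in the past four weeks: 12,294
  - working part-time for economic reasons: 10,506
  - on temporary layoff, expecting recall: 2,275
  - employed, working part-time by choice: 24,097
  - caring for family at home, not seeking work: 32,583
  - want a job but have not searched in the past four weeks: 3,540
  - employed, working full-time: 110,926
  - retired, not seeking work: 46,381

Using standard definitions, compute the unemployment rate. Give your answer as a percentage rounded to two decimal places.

Unemployment rate ≈ 9.10%.

Employed = 10,506 + 24,097 + 110,926 = 145,529 (anyone who worked, including part-time for economic reasons, counts as employed).
Unemployed = 12,294 + 2,275 = 14,569 (jobless and actively searching, or on temporary layoff).
Labor force = 145,529 + 14,569 = 160,098.
Unemployment rate = 14,569 / 160,098 = 9.10%.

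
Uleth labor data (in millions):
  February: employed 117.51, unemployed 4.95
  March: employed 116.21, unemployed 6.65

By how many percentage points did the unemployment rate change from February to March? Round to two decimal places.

The unemployment rate changed by +1.37 percentage points.

February: labor force = 117.51 + 4.95 = 122.46; u = 4.95/122.46 = 4.04%.
March: labor force = 116.21 + 6.65 = 122.86; u = 6.65/122.86 = 5.41%.
Change = 5.41% − 4.04% = +1.37 pp.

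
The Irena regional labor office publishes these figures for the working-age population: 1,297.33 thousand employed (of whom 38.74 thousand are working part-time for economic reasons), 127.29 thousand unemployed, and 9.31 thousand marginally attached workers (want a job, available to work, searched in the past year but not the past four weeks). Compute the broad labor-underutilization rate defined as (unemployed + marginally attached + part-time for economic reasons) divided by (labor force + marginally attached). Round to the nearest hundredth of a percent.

Broad underutilization rate ≈ 12.23%.

Labor force = 1,297.33 + 127.29 = 1,424.62 thousand.
Numerator = 127.29 + 9.31 + 38.74 = 175.34 thousand.
Denominator = 1,424.62 + 9.31 = 1,433.93 thousand.
Broad rate = 175.34 / 1,433.93 = 12.23%.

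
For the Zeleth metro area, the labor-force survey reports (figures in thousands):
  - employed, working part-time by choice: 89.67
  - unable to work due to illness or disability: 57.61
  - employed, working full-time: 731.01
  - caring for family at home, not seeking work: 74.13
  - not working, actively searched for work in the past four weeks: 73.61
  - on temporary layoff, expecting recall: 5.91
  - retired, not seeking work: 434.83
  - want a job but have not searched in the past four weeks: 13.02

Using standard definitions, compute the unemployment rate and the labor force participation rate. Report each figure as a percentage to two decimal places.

Employed = 89.67 + 731.01 = 820.68 thousand.
Unemployed = 73.61 + 5.91 = 79.52 thousand (jobless and actively searching, or on temporary layoff).
Labor force = 820.68 + 79.52 = 900.20 thousand.
Not in labor force = 57.61 + 74.13 + 434.83 + 13.02 = 579.59 thousand (those not working and not actively searching are outside the labor force — including those who want a job but have given up searching).
Civilian working-age population = 900.20 + 579.59 = 1,479.79 thousand.
Unemployment rate = 79.52 / 900.20 = 8.83%.
Labor force participation rate = 900.20 / 1,479.79 = 60.83%.

Unemployment rate ≈ 8.83%; labor force participation rate ≈ 60.83%.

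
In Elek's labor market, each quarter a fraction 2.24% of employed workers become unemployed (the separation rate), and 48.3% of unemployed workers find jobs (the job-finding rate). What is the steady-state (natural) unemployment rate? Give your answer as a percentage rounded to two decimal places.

Steady-state unemployment rate ≈ 4.43%.

At steady state the flows balance: s·E = f·U, so U/(E+U) = s/(s+f).
u* = 2.24 / (2.24 + 48.3) = 2.24 / 50.54 = 4.43%.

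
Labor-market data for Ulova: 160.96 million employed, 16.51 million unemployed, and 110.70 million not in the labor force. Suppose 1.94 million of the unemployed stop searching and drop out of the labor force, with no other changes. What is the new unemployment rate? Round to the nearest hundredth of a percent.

New unemployment rate ≈ 8.30%.

Initially, labor force = 160.96 + 16.51 = 177.47 million, so u = 16.51/177.47 = 9.30%.
After the change, unemployed and labor force both fall by 1.94 → E = 160.96, U = 14.57, labor force = 175.53 million.
New unemployment rate = 14.57 / 175.53 = 8.30%.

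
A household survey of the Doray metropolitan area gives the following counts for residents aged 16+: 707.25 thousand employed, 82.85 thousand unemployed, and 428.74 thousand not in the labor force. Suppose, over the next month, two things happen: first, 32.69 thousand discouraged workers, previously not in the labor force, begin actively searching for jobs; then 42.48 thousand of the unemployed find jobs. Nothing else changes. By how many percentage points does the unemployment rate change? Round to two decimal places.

The unemployment rate changes by −1.61 percentage points.

Initially, labor force = 707.25 + 82.85 = 790.10 thousand, so u = 82.85/790.10 = 10.49%.
After the first change, unemployed and labor force both rise by 32.69 → E = 707.25, U = 115.54, labor force = 822.79 thousand.
After the second change, unemployed falls and employed rises by 42.48; labor force unchanged → E = 749.73, U = 73.06, labor force = 822.79 thousand.
New unemployment rate = 73.06 / 822.79 = 8.88%.
Change = 8.88% − 10.49% = −1.61 percentage points.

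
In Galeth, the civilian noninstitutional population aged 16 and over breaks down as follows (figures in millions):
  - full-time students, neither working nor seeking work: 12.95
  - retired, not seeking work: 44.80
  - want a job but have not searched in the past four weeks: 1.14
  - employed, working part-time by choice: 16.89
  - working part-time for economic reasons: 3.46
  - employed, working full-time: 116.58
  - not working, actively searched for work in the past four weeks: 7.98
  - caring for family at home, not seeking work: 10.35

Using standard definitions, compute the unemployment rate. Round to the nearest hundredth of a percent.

Unemployment rate ≈ 5.51%.

Employed = 16.89 + 3.46 + 116.58 = 136.93 million (anyone who worked, including part-time for economic reasons, counts as employed).
Unemployed = 7.98 million.
Labor force = 136.93 + 7.98 = 144.91 million.
Unemployment rate = 7.98 / 144.91 = 5.51%.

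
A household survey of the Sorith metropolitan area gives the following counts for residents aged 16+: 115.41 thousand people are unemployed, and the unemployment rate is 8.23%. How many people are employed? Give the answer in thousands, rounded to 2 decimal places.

About 1,286.90 thousand are employed.

Labor force = U / u = 115.41 / 0.0823 ≈ 1,402.31 thousand.
Employed = labor force − unemployed = 1,402.31 − 115.41 = 1,286.90 thousand.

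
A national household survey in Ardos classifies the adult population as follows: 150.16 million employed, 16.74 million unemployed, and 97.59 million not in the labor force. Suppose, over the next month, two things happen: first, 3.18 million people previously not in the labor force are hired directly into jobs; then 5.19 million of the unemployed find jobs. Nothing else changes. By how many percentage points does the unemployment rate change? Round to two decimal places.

Initially, labor force = 150.16 + 16.74 = 166.90 million, so u = 16.74/166.90 = 10.03%.
After the first change, employed and labor force both rise by 3.18; unemployed unchanged → E = 153.34, U = 16.74, labor force = 170.08 million.
After the second change, unemployed falls and employed rises by 5.19; labor force unchanged → E = 158.53, U = 11.55, labor force = 170.08 million.
New unemployment rate = 11.55 / 170.08 = 6.79%.
Change = 6.79% − 10.03% = −3.24 percentage points.

The unemployment rate changes by −3.24 percentage points.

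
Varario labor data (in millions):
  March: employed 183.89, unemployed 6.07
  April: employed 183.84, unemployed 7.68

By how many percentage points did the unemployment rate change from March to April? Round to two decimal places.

March: labor force = 183.89 + 6.07 = 189.96; u = 6.07/189.96 = 3.20%.
April: labor force = 183.84 + 7.68 = 191.52; u = 7.68/191.52 = 4.01%.
Change = 4.01% − 3.20% = +0.81 pp.

The unemployment rate changed by +0.81 percentage points.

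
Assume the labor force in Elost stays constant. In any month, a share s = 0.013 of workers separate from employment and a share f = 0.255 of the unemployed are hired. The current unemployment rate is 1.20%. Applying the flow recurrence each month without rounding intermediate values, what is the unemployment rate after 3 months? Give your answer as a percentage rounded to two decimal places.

With a fixed labor force, u_{t+1} = u_t + s·(1−u_t) − f·u_t = u_t·(1−s−f) + s.
Here 1−s−f = 0.732 and s = 0.013.
u_1 = 0.012000 × 0.732 + 0.013 = 0.021784.
u_2 = 0.021784 × 0.732 + 0.013 = 0.028946.
u_3 = 0.028946 × 0.732 + 0.013 = 0.034188.

Unemployment rate after three months ≈ 3.42%.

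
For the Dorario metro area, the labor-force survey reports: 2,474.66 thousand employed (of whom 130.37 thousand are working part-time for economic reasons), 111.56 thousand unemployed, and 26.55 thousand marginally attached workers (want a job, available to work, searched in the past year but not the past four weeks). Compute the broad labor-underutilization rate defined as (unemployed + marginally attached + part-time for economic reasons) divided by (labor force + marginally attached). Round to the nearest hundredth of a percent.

Broad underutilization rate ≈ 10.28%.

Labor force = 2,474.66 + 111.56 = 2,586.22 thousand.
Numerator = 111.56 + 26.55 + 130.37 = 268.48 thousand.
Denominator = 2,586.22 + 26.55 = 2,612.77 thousand.
Broad rate = 268.48 / 2,612.77 = 10.28%.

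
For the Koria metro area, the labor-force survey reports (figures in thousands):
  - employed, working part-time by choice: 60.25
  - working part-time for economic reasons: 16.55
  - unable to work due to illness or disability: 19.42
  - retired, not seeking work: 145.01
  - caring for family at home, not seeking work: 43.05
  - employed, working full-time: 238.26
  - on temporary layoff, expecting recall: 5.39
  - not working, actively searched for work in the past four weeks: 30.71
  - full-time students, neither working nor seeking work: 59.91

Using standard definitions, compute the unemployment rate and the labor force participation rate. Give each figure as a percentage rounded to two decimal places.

Unemployment rate ≈ 10.28%; labor force participation rate ≈ 56.77%.

Employed = 60.25 + 16.55 + 238.26 = 315.06 thousand (anyone who worked, including part-time for economic reasons, counts as employed).
Unemployed = 5.39 + 30.71 = 36.10 thousand (jobless and actively searching, or on temporary layoff).
Labor force = 315.06 + 36.10 = 351.16 thousand.
Not in labor force = 19.42 + 145.01 + 43.05 + 59.91 = 267.39 thousand (those not working and not actively searching are outside the labor force).
Civilian working-age population = 351.16 + 267.39 = 618.55 thousand.
Unemployment rate = 36.10 / 351.16 = 10.28%.
Labor force participation rate = 351.16 / 618.55 = 56.77%.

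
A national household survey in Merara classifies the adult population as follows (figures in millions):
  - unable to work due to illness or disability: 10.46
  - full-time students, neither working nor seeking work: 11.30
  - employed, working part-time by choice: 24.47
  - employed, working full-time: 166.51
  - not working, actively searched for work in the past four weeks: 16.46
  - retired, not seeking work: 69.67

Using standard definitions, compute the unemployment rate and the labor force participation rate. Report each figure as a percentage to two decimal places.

Employed = 24.47 + 166.51 = 190.98 million.
Unemployed = 16.46 million.
Labor force = 190.98 + 16.46 = 207.44 million.
Not in labor force = 10.46 + 11.30 + 69.67 = 91.43 million (those not working and not actively searching are outside the labor force).
Civilian working-age population = 207.44 + 91.43 = 298.87 million.
Unemployment rate = 16.46 / 207.44 = 7.93%.
Labor force participation rate = 207.44 / 298.87 = 69.41%.

Unemployment rate ≈ 7.93%; labor force participation rate ≈ 69.41%.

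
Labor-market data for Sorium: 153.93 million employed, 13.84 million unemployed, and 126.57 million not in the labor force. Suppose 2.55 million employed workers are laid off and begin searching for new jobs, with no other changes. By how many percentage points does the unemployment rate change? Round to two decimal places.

Initially, labor force = 153.93 + 13.84 = 167.77 million, so u = 13.84/167.77 = 8.25%.
After the change, employed falls and unemployed rises by 2.55; labor force unchanged → E = 151.38, U = 16.39, labor force = 167.77 million.
New unemployment rate = 16.39 / 167.77 = 9.77%.
Change = 9.77% − 8.25% = +1.52 percentage points.

The unemployment rate changes by +1.52 percentage points.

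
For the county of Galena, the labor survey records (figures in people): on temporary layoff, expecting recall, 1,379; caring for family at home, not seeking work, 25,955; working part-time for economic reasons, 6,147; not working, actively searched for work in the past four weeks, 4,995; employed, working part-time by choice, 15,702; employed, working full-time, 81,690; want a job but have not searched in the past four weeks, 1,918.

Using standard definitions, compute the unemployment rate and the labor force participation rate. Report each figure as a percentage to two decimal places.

Unemployment rate ≈ 5.80%; labor force participation rate ≈ 79.77%.

Employed = 6,147 + 15,702 + 81,690 = 103,539 (anyone who worked, including part-time for economic reasons, counts as employed).
Unemployed = 1,379 + 4,995 = 6,374 (jobless and actively searching, or on temporary layoff).
Labor force = 103,539 + 6,374 = 109,913.
Not in labor force = 25,955 + 1,918 = 27,873 (those not working and not actively searching are outside the labor force — including those who want a job but have given up searching).
Civilian working-age population = 109,913 + 27,873 = 137,786.
Unemployment rate = 6,374 / 109,913 = 5.80%.
Labor force participation rate = 109,913 / 137,786 = 79.77%.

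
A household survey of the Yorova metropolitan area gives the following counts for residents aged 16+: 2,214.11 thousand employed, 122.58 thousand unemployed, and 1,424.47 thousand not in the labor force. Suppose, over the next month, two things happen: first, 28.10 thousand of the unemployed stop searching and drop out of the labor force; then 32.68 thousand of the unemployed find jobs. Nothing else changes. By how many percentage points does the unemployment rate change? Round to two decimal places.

The unemployment rate changes by −2.57 percentage points.

Initially, labor force = 2,214.11 + 122.58 = 2,336.69 thousand, so u = 122.58/2,336.69 = 5.25%.
After the first change, unemployed and labor force both fall by 28.10 → E = 2,214.11, U = 94.48, labor force = 2,308.59 thousand.
After the second change, unemployed falls and employed rises by 32.68; labor force unchanged → E = 2,246.79, U = 61.80, labor force = 2,308.59 thousand.
New unemployment rate = 61.80 / 2,308.59 = 2.68%.
Change = 2.68% − 5.25% = −2.57 percentage points.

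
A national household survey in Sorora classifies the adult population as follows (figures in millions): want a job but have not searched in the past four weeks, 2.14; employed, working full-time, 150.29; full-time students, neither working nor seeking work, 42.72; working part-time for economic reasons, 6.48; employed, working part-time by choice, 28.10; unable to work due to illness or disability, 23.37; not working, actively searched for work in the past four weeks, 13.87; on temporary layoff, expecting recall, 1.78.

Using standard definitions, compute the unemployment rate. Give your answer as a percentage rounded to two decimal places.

Employed = 150.29 + 6.48 + 28.10 = 184.87 million (anyone who worked, including part-time for economic reasons, counts as employed).
Unemployed = 13.87 + 1.78 = 15.65 million (jobless and actively searching, or on temporary layoff).
Labor force = 184.87 + 15.65 = 200.52 million.
Unemployment rate = 15.65 / 200.52 = 7.80%.

Unemployment rate ≈ 7.80%.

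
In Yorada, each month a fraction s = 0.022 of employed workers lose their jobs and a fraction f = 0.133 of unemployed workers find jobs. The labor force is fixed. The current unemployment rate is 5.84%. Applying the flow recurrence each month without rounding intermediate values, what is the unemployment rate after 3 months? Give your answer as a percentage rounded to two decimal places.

Unemployment rate after three months ≈ 9.15%.

With a fixed labor force, u_{t+1} = u_t + s·(1−u_t) − f·u_t = u_t·(1−s−f) + s.
Here 1−s−f = 0.845 and s = 0.022.
u_1 = 0.058400 × 0.845 + 0.022 = 0.071348.
u_2 = 0.071348 × 0.845 + 0.022 = 0.082289.
u_3 = 0.082289 × 0.845 + 0.022 = 0.091534.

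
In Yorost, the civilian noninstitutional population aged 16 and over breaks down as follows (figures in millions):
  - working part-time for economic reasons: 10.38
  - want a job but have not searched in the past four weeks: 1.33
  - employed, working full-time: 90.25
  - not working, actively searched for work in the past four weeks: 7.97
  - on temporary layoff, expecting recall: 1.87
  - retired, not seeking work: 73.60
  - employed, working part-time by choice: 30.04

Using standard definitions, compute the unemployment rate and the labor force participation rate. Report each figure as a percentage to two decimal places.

Employed = 10.38 + 90.25 + 30.04 = 130.67 million (anyone who worked, including part-time for economic reasons, counts as employed).
Unemployed = 7.97 + 1.87 = 9.84 million (jobless and actively searching, or on temporary layoff).
Labor force = 130.67 + 9.84 = 140.51 million.
Not in labor force = 1.33 + 73.60 = 74.93 million (those not working and not actively searching are outside the labor force — including those who want a job but have given up searching).
Civilian working-age population = 140.51 + 74.93 = 215.44 million.
Unemployment rate = 9.84 / 140.51 = 7.00%.
Labor force participation rate = 140.51 / 215.44 = 65.22%.

Unemployment rate ≈ 7.00%; labor force participation rate ≈ 65.22%.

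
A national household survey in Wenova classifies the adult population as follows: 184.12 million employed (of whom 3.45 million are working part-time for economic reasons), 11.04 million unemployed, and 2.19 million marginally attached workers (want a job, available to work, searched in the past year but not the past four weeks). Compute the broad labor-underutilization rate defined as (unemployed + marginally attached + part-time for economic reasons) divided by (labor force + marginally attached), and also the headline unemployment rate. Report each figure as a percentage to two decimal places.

Labor force = 184.12 + 11.04 = 195.16 million.
Numerator = 11.04 + 2.19 + 3.45 = 16.68 million.
Denominator = 195.16 + 2.19 = 197.35 million.
Broad rate = 16.68 / 197.35 = 8.45%.
Headline unemployment rate = 11.04 / 195.16 = 5.66%.

Broad underutilization rate ≈ 8.45%; headline unemployment rate ≈ 5.66%.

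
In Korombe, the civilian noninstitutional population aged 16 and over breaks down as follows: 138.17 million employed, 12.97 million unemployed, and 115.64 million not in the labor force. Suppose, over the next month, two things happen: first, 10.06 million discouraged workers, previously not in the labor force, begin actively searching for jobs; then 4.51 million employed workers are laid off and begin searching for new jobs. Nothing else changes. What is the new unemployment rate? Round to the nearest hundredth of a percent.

New unemployment rate ≈ 17.08%.

Initially, labor force = 138.17 + 12.97 = 151.14 million, so u = 12.97/151.14 = 8.58%.
After the first change, unemployed and labor force both rise by 10.06 → E = 138.17, U = 23.03, labor force = 161.20 million.
After the second change, employed falls and unemployed rises by 4.51; labor force unchanged → E = 133.66, U = 27.54, labor force = 161.20 million.
New unemployment rate = 27.54 / 161.20 = 17.08%.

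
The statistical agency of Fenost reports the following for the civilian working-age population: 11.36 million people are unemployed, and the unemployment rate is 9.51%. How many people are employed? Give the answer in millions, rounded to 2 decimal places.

About 108.09 million are employed.

Labor force = U / u = 11.36 / 0.0951 ≈ 119.45 million.
Employed = labor force − unemployed = 119.45 − 11.36 = 108.09 million.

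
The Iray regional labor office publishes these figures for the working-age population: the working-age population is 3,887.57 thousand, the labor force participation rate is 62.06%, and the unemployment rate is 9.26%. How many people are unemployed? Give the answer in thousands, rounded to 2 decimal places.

About 223.41 thousand are unemployed.

Labor force = 0.6206 × 3,887.57 = 2,412.63 thousand.
Unemployed = 0.0926 × 2,412.63 ≈ 223.41 thousand.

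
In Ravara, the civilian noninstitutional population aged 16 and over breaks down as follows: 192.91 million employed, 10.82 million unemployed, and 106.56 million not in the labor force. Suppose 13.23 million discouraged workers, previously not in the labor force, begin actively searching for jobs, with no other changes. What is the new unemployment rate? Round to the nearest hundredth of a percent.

New unemployment rate ≈ 11.08%.

Initially, labor force = 192.91 + 10.82 = 203.73 million, so u = 10.82/203.73 = 5.31%.
After the change, unemployed and labor force both rise by 13.23 → E = 192.91, U = 24.05, labor force = 216.96 million.
New unemployment rate = 24.05 / 216.96 = 11.08%.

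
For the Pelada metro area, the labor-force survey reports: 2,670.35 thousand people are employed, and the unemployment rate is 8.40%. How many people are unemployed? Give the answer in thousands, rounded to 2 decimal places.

Let U be the number unemployed. The labor force is E + U, and U/(E+U) = 0.0840.
So U = 0.0840 × 2,670.35 / (1 − 0.0840) = 224.3094 / 0.9160 ≈ 244.88 thousand.

About 244.88 thousand are unemployed.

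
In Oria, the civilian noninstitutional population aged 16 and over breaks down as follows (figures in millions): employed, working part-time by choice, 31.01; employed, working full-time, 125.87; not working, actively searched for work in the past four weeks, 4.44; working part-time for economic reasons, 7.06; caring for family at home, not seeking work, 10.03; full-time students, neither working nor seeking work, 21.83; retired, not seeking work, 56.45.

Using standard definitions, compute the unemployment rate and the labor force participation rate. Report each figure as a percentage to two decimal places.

Unemployment rate ≈ 2.64%; labor force participation rate ≈ 65.60%.

Employed = 31.01 + 125.87 + 7.06 = 163.94 million (anyone who worked, including part-time for economic reasons, counts as employed).
Unemployed = 4.44 million.
Labor force = 163.94 + 4.44 = 168.38 million.
Not in labor force = 10.03 + 21.83 + 56.45 = 88.31 million (those not working and not actively searching are outside the labor force).
Civilian working-age population = 168.38 + 88.31 = 256.69 million.
Unemployment rate = 4.44 / 168.38 = 2.64%.
Labor force participation rate = 168.38 / 256.69 = 65.60%.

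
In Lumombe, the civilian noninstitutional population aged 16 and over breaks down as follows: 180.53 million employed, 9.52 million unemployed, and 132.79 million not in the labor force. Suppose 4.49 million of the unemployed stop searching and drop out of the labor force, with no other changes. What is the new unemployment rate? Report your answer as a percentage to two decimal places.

New unemployment rate ≈ 2.71%.

Initially, labor force = 180.53 + 9.52 = 190.05 million, so u = 9.52/190.05 = 5.01%.
After the change, unemployed and labor force both fall by 4.49 → E = 180.53, U = 5.03, labor force = 185.56 million.
New unemployment rate = 5.03 / 185.56 = 2.71%.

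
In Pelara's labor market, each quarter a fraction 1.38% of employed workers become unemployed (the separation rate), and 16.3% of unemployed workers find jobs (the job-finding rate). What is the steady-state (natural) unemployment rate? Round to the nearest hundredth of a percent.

At steady state the flows balance: s·E = f·U, so U/(E+U) = s/(s+f).
u* = 1.38 / (1.38 + 16.3) = 1.38 / 17.68 = 7.81%.

Steady-state unemployment rate ≈ 7.81%.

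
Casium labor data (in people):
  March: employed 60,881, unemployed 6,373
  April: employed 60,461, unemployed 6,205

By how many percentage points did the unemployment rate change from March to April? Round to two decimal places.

March: labor force = 60,881 + 6,373 = 67,254; u = 6,373/67,254 = 9.48%.
April: labor force = 60,461 + 6,205 = 66,666; u = 6,205/66,666 = 9.31%.
Change = 9.31% − 9.48% = −0.17 pp.

The unemployment rate changed by −0.17 percentage points.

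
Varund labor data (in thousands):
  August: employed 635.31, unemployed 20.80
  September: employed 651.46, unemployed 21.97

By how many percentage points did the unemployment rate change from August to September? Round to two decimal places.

The unemployment rate changed by +0.09 percentage points.

August: labor force = 635.31 + 20.80 = 656.11; u = 20.80/656.11 = 3.17%.
September: labor force = 651.46 + 21.97 = 673.43; u = 21.97/673.43 = 3.26%.
Change = 3.26% − 3.17% = +0.09 pp.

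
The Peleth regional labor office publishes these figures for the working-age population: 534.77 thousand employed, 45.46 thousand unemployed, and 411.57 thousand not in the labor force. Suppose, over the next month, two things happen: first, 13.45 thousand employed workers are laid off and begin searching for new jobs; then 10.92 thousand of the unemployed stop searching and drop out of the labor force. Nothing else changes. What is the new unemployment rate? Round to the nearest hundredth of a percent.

New unemployment rate ≈ 8.43%.

Initially, labor force = 534.77 + 45.46 = 580.23 thousand, so u = 45.46/580.23 = 7.83%.
After the first change, employed falls and unemployed rises by 13.45; labor force unchanged → E = 521.32, U = 58.91, labor force = 580.23 thousand.
After the second change, unemployed and labor force both fall by 10.92 → E = 521.32, U = 47.99, labor force = 569.31 thousand.
New unemployment rate = 47.99 / 569.31 = 8.43%.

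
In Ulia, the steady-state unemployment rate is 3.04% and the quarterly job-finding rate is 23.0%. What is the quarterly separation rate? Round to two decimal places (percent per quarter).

Separation rate ≈ 0.72% per quarter.

From u* = s/(s+f): s = u·f/(1−u).
s = 0.0304 × 23.0 / (1 − 0.0304) = 0.6992 / 0.9696 ≈ 0.72% per quarter.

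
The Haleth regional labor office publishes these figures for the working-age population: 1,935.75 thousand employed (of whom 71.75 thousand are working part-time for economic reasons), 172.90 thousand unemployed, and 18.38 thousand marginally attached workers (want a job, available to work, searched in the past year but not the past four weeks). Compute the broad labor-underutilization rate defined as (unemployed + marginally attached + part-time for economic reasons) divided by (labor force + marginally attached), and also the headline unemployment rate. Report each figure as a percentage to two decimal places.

Broad underutilization rate ≈ 12.37%; headline unemployment rate ≈ 8.20%.

Labor force = 1,935.75 + 172.90 = 2,108.65 thousand.
Numerator = 172.90 + 18.38 + 71.75 = 263.03 thousand.
Denominator = 2,108.65 + 18.38 = 2,127.03 thousand.
Broad rate = 263.03 / 2,127.03 = 12.37%.
Headline unemployment rate = 172.90 / 2,108.65 = 8.20%.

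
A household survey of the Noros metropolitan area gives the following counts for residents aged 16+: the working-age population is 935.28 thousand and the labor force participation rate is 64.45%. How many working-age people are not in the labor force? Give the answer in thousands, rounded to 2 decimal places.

About 332.49 thousand are not in the labor force.

Share not in the labor force = 1 − 0.6445 = 0.3555.
Not in labor force = 0.3555 × 935.28 ≈ 332.49 thousand.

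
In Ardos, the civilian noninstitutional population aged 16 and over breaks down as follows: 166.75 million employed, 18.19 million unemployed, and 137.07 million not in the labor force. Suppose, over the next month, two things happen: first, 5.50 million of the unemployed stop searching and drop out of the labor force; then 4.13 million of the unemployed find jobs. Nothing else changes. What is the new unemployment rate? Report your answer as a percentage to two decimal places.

Initially, labor force = 166.75 + 18.19 = 184.94 million, so u = 18.19/184.94 = 9.84%.
After the first change, unemployed and labor force both fall by 5.50 → E = 166.75, U = 12.69, labor force = 179.44 million.
After the second change, unemployed falls and employed rises by 4.13; labor force unchanged → E = 170.88, U = 8.56, labor force = 179.44 million.
New unemployment rate = 8.56 / 179.44 = 4.77%.

New unemployment rate ≈ 4.77%.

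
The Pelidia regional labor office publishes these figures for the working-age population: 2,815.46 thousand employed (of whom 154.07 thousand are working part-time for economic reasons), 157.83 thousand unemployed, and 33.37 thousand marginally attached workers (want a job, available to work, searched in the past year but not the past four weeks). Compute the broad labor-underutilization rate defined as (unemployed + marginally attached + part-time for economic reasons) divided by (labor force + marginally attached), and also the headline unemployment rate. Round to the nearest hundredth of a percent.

Labor force = 2,815.46 + 157.83 = 2,973.29 thousand.
Numerator = 157.83 + 33.37 + 154.07 = 345.27 thousand.
Denominator = 2,973.29 + 33.37 = 3,006.66 thousand.
Broad rate = 345.27 / 3,006.66 = 11.48%.
Headline unemployment rate = 157.83 / 2,973.29 = 5.31%.

Broad underutilization rate ≈ 11.48%; headline unemployment rate ≈ 5.31%.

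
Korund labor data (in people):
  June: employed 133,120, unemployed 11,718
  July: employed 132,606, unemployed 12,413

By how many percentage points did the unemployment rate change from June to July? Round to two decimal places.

The unemployment rate changed by +0.47 percentage points.

June: labor force = 133,120 + 11,718 = 144,838; u = 11,718/144,838 = 8.09%.
July: labor force = 132,606 + 12,413 = 145,019; u = 12,413/145,019 = 8.56%.
Change = 8.56% − 8.09% = +0.47 pp.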